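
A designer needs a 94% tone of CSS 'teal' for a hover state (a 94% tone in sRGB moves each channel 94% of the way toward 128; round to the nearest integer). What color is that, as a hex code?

CSS teal is rgb(0, 128, 128).
Lerp each channel 94% toward 128:
  R: 0 + 120.32 = 120.32 → 120
  G: 128 + 0.94×(128−128) = 128 + 0 = 128 → 128
  B: 128 + 0 = 128 → 128
rgb(120, 128, 128) = #788080.

#788080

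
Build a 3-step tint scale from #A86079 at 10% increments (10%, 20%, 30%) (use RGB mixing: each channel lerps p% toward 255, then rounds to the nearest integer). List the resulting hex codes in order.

#A86079 is rgb(168, 96, 121).
10%: (168 + 8.7 = 176.7→177, 96 + 15.9 = 111.9→112, 121 + 13.4 = 134.4→134) → #B17086
20%: (168 + 17.4 = 185.4→185, 96 + 31.8 = 127.8→128, 121 + 26.8 = 147.8→148) → #B98094
30%: (168 + 26.1 = 194.1→194, 96 + 47.7 = 143.7→144, 121 + 40.2 = 161.2→161) → #C290A1

#B17086, #B98094, #C290A1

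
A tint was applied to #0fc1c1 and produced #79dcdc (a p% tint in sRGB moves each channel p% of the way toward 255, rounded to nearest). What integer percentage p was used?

44%

#0fc1c1 is rgb(15, 193, 193); #79dcdc is rgb(121, 220, 220).
On the R channel (widest range): 121 ≈ 15 + (p/100)(255 − 15), so p ≈ 100×(121 − 15)/(255 − 15) = 10600/240 = 44.17.
p = 44 reproduces all three channels after rounding.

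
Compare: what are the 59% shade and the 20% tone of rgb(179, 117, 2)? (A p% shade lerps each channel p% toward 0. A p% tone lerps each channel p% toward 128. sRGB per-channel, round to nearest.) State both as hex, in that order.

59% shade:
  R: 179 + 0.59×(0−179) = 179 − 105.61 = 73.39 → 73
  G: 117 − 69.03 = 47.97 → 48
  B: 2 + 0.59×(0−2) = 2 − 1.18 = 0.82 → 1
  → #493001
20% tone:
  R: 179 + 0.2×(128−179) = 179 − 10.2 = 168.8 → 169
  G: 117 + 2.2 = 119.2 → 119
  B: 2 + 0.2×(128−2) = 2 + 25.2 = 27.2 → 27
  → #A9771B

#493001, #A9771B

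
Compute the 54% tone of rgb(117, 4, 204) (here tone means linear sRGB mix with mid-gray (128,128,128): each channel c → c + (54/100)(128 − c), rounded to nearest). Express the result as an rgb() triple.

rgb(123, 71, 163)

Per channel, c → c + 0.54(128 − c):
  R: 117 + 0.54×(128−117) = 117 + 5.94 = 122.94 → 123
  G: 4 + 66.96 = 70.96 → 71
  B: 204 − 41.04 = 162.96 → 163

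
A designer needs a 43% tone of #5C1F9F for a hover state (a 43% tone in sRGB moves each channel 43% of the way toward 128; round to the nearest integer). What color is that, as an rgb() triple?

#5C1F9F is rgb(92, 31, 159).
A 43% tone moves each channel 43% toward 128:
  R: 92 + 15.48 = 107.48 → 107
  G: 31 + 41.71 = 72.71 → 73
  B: 159 − 13.33 = 145.67 → 146

rgb(107, 73, 146)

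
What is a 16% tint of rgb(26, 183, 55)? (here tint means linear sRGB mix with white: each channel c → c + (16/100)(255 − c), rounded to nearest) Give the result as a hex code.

#3fc357

Per channel, c → c + 0.16(255 − c):
  R: 26 + 36.64 = 62.64 → 63
  G: 183 + 11.52 = 194.52 → 195
  B: 55 + 32 = 87 → 87
rgb(63, 195, 87) = #3fc357.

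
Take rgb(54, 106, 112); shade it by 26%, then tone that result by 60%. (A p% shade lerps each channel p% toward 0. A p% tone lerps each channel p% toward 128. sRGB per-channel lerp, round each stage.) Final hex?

#5D6C6E

Lerp each channel 26% toward 0:
  R: 54 + 0.26×(0−54) = 54 − 14.04 = 39.96 → 40
  G: 106 + 0.26×(0−106) = 106 − 27.56 = 78.44 → 78
  B: 112 − 29.12 = 82.88 → 83
After the shade: rgb(40, 78, 83) = #284E53.
A 60% tone moves each channel 60% toward 128:
  R: 40 + 0.6×(128−40) = 40 + 52.8 = 92.8 → 93
  G: 78 + 0.6×(128−78) = 78 + 30 = 108 → 108
  B: 83 + 27 = 110 → 110
rgb(93, 108, 110) = #5D6C6E.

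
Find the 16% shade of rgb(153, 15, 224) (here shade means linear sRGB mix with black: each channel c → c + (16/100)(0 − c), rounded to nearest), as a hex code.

Lerp each channel 16% toward 0:
  R: 153 − 24.48 = 128.52 → 129
  G: 15 + 0.16×(0−15) = 15 − 2.4 = 12.6 → 13
  B: 224 + 0.16×(0−224) = 224 − 35.84 = 188.16 → 188
rgb(129, 13, 188) = #810DBC.

#810DBC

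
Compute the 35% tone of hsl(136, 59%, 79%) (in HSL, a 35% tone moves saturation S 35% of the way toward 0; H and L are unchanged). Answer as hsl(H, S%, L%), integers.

hsl(136, 38%, 79%)

S moves 35% from 59 toward 0: 59 − 20.65 = 38.35 → 38.
H and L are unchanged.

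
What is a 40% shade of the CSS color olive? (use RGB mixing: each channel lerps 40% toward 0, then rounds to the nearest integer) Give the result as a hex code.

CSS olive is rgb(128, 128, 0).
Per channel, c → c + 0.4(0 − c):
  R: 128 + 0.4×(0−128) = 128 − 51.2 = 76.8 → 77
  G: 128 − 51.2 = 76.8 → 77
  B: 0 + 0.4×(0−0) = 0 + 0 = 0 → 0
rgb(77, 77, 0) = #4D4D00.

#4D4D00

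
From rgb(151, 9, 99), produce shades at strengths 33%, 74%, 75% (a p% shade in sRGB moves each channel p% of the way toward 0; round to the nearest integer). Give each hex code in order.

#650642, #27021a, #260219

33%: (151 − 49.83 = 101.17→101, 9 − 2.97 = 6.03→6, 99 − 32.67 = 66.33→66) → #650642
74%: (151 − 111.74 = 39.26→39, 9 − 6.66 = 2.34→2, 99 − 73.26 = 25.74→26) → #27021a
75%: (151 − 113.25 = 37.75→38, 9 − 6.75 = 2.25→2, 99 − 74.25 = 24.75→25) → #260219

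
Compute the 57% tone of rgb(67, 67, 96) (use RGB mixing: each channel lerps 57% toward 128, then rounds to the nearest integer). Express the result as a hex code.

#666672

Lerp each channel 57% toward 128:
  R: 67 + 34.77 = 101.77 → 102
  G: 67 + 34.77 = 101.77 → 102
  B: 96 + 0.57×(128−96) = 96 + 18.24 = 114.24 → 114
rgb(102, 102, 114) = #666672.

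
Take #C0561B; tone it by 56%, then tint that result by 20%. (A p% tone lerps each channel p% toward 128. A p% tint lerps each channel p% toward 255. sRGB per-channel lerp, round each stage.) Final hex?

#C0561B is rgb(192, 86, 27).
Lerp each channel 56% toward 128:
  R: 192 − 35.84 = 156.16 → 156
  G: 86 + 0.56×(128−86) = 86 + 23.52 = 109.52 → 110
  B: 27 + 56.56 = 83.56 → 84
After the tone: rgb(156, 110, 84) = #9C6E54.
A 20% tint moves each channel 20% toward 255:
  R: 156 + 19.8 = 175.8 → 176
  G: 110 + 0.2×(255−110) = 110 + 29 = 139 → 139
  B: 84 + 0.2×(255−84) = 84 + 34.2 = 118.2 → 118
rgb(176, 139, 118) = #B08B76.

#B08B76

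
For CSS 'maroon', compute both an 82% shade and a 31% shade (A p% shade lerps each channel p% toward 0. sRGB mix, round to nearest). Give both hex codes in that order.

CSS maroon is rgb(128, 0, 0).
82% shade:
  R: 128 − 104.96 = 23.04 → 23
  G: 0 + 0.82×(0−0) = 0 + 0 = 0 → 0
  B: 0 + 0.82×(0−0) = 0 + 0 = 0 → 0
  → #170000
31% shade:
  R: 128 + 0.31×(0−128) = 128 − 39.68 = 88.32 → 88
  G: 0 + 0.31×(0−0) = 0 + 0 = 0 → 0
  B: 0 + 0.31×(0−0) = 0 + 0 = 0 → 0
  → #580000

#170000, #580000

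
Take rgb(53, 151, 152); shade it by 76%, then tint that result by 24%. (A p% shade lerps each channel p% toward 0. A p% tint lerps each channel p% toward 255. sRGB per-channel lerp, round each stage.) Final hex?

#475959

Lerp each channel 76% toward 0:
  R: 53 + 0.76×(0−53) = 53 − 40.28 = 12.72 → 13
  G: 151 − 114.76 = 36.24 → 36
  B: 152 + 0.76×(0−152) = 152 − 115.52 = 36.48 → 36
After the shade: rgb(13, 36, 36) = #0D2424.
Lerp each channel 24% toward 255:
  R: 13 + 0.24×(255−13) = 13 + 58.08 = 71.08 → 71
  G: 36 + 52.56 = 88.56 → 89
  B: 36 + 0.24×(255−36) = 36 + 52.56 = 88.56 → 89
rgb(71, 89, 89) = #475959.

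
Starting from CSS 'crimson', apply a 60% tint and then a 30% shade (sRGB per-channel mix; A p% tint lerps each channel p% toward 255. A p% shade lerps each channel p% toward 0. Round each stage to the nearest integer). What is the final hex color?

#A9717C

CSS crimson is rgb(220, 20, 60).
Lerp each channel 60% toward 255:
  R: 220 + 0.6×(255−220) = 220 + 21 = 241 → 241
  G: 20 + 141 = 161 → 161
  B: 60 + 0.6×(255−60) = 60 + 117 = 177 → 177
After the tint: rgb(241, 161, 177) = #F1A1B1.
Per channel, c → c + 0.3(0 − c):
  R: 241 + 0.3×(0−241) = 241 − 72.3 = 168.7 → 169
  G: 161 − 48.3 = 112.7 → 113
  B: 177 + 0.3×(0−177) = 177 − 53.1 = 123.9 → 124
rgb(169, 113, 124) = #A9717C.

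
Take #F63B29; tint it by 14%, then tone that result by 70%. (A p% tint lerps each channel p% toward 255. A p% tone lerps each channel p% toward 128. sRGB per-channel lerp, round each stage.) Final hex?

#A4736F

#F63B29 is rgb(246, 59, 41).
Per channel, c → c + 0.14(255 − c):
  R: 246 + 0.14×(255−246) = 246 + 1.26 = 247.26 → 247
  G: 59 + 0.14×(255−59) = 59 + 27.44 = 86.44 → 86
  B: 41 + 29.96 = 70.96 → 71
After the tint: rgb(247, 86, 71) = #F75647.
A 70% tone moves each channel 70% toward 128:
  R: 247 − 83.3 = 163.7 → 164
  G: 86 + 0.7×(128−86) = 86 + 29.4 = 115.4 → 115
  B: 71 + 0.7×(128−71) = 71 + 39.9 = 110.9 → 111
rgb(164, 115, 111) = #A4736F.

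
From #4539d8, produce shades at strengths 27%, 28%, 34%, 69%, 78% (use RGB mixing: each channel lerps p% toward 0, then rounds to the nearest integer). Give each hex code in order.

#4539d8 is rgb(69, 57, 216).
27%: (69 − 18.63 = 50.37→50, 57 − 15.39 = 41.61→42, 216 − 58.32 = 157.68→158) → #322a9e
28%: (69 − 19.32 = 49.68→50, 57 − 15.96 = 41.04→41, 216 − 60.48 = 155.52→156) → #32299c
34%: (69 − 23.46 = 45.54→46, 57 − 19.38 = 37.62→38, 216 − 73.44 = 142.56→143) → #2e268f
69%: (69 − 47.61 = 21.39→21, 57 − 39.33 = 17.67→18, 216 − 149.04 = 66.96→67) → #151243
78%: (69 − 53.82 = 15.18→15, 57 − 44.46 = 12.54→13, 216 − 168.48 = 47.52→48) → #0f0d30

#322a9e, #32299c, #2e268f, #151243, #0f0d30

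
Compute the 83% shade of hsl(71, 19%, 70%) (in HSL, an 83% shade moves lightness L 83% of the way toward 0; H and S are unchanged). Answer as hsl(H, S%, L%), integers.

hsl(71, 19%, 12%)

L moves 83% from 70 toward 0: 70 − 58.1 = 11.9 → 12.
H and S are unchanged.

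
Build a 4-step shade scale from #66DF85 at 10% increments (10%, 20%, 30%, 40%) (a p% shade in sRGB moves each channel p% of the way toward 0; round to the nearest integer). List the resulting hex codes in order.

#5CC978, #52B26A, #479C5D, #3D8650

#66DF85 is rgb(102, 223, 133).
10%: (102 − 10.2 = 91.8→92, 223 − 22.3 = 200.7→201, 133 − 13.3 = 119.7→120) → #5CC978
20%: (102 − 20.4 = 81.6→82, 223 − 44.6 = 178.4→178, 133 − 26.6 = 106.4→106) → #52B26A
30%: (102 − 30.6 = 71.4→71, 223 − 66.9 = 156.1→156, 133 − 39.9 = 93.1→93) → #479C5D
40%: (102 − 40.8 = 61.2→61, 223 − 89.2 = 133.8→134, 133 − 53.2 = 79.8→80) → #3D8650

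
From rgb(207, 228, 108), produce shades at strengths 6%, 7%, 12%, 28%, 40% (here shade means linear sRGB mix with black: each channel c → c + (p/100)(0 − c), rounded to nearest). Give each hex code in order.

6%: (207 − 12.42 = 194.58→195, 228 − 13.68 = 214.32→214, 108 − 6.48 = 101.52→102) → #c3d666
7%: (207 − 14.49 = 192.51→193, 228 − 15.96 = 212.04→212, 108 − 7.56 = 100.44→100) → #c1d464
12%: (207 − 24.84 = 182.16→182, 228 − 27.36 = 200.64→201, 108 − 12.96 = 95.04→95) → #b6c95f
28%: (207 − 57.96 = 149.04→149, 228 − 63.84 = 164.16→164, 108 − 30.24 = 77.76→78) → #95a44e
40%: (207 − 82.8 = 124.2→124, 228 − 91.2 = 136.8→137, 108 − 43.2 = 64.8→65) → #7c8941

#c3d666, #c1d464, #b6c95f, #95a44e, #7c8941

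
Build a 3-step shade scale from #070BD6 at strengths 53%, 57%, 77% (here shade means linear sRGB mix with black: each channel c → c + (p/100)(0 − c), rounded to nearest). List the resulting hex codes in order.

#070BD6 is rgb(7, 11, 214).
53%: (7 − 3.71 = 3.29→3, 11 − 5.83 = 5.17→5, 214 − 113.42 = 100.58→101) → #030565
57%: (7 − 3.99 = 3.01→3, 11 − 6.27 = 4.73→5, 214 − 121.98 = 92.02→92) → #03055C
77%: (7 − 5.39 = 1.61→2, 11 − 8.47 = 2.53→3, 214 − 164.78 = 49.22→49) → #020331

#030565, #03055C, #020331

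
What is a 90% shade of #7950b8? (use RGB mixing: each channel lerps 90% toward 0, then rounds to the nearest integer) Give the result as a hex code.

#7950b8 is rgb(121, 80, 184).
Per channel, c → c + 0.9(0 − c):
  R: 121 + 0.9×(0−121) = 121 − 108.9 = 12.1 → 12
  G: 80 − 72 = 8 → 8
  B: 184 + 0.9×(0−184) = 184 − 165.6 = 18.4 → 18
rgb(12, 8, 18) = #0c0812.

#0c0812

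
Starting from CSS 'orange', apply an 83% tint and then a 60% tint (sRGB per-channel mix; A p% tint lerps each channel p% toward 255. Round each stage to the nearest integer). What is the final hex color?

#FFF9EE

CSS orange is rgb(255, 165, 0).
Lerp each channel 83% toward 255:
  R: 255 + 0.83×(255−255) = 255 + 0 = 255 → 255
  G: 165 + 74.7 = 239.7 → 240
  B: 0 + 211.65 = 211.65 → 212
After the tint: rgb(255, 240, 212) = #FFF0D4.
A 60% tint moves each channel 60% toward 255:
  R: 255 + 0 = 255 → 255
  G: 240 + 0.6×(255−240) = 240 + 9 = 249 → 249
  B: 212 + 0.6×(255−212) = 212 + 25.8 = 237.8 → 238
rgb(255, 249, 238) = #FFF9EE.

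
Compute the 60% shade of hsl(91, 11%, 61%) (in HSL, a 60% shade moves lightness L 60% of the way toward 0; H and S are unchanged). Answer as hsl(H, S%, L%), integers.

hsl(91, 11%, 24%)

L moves 60% from 61 toward 0: 61 − 36.6 = 24.4 → 24.
H and S are unchanged.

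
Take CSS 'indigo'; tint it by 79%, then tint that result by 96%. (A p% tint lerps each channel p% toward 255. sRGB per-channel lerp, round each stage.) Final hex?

CSS indigo is rgb(75, 0, 130).
Per channel, c → c + 0.79(255 − c):
  R: 75 + 142.2 = 217.2 → 217
  G: 0 + 0.79×(255−0) = 0 + 201.45 = 201.45 → 201
  B: 130 + 98.75 = 228.75 → 229
After the tint: rgb(217, 201, 229) = #D9C9E5.
Per channel, c → c + 0.96(255 − c):
  R: 217 + 36.48 = 253.48 → 253
  G: 201 + 51.84 = 252.84 → 253
  B: 229 + 24.96 = 253.96 → 254
rgb(253, 253, 254) = #FDFDFE.

#FDFDFE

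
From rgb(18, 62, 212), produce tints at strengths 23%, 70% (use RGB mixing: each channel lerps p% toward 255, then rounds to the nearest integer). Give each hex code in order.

23%: (18 + 54.51 = 72.51→73, 62 + 44.39 = 106.39→106, 212 + 9.89 = 221.89→222) → #496ADE
70%: (18 + 165.9 = 183.9→184, 62 + 135.1 = 197.1→197, 212 + 30.1 = 242.1→242) → #B8C5F2

#496ADE, #B8C5F2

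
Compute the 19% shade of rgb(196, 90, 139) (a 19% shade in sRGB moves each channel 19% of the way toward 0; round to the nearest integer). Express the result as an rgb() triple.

Lerp each channel 19% toward 0:
  R: 196 + 0.19×(0−196) = 196 − 37.24 = 158.76 → 159
  G: 90 + 0.19×(0−90) = 90 − 17.1 = 72.9 → 73
  B: 139 + 0.19×(0−139) = 139 − 26.41 = 112.59 → 113

rgb(159, 73, 113)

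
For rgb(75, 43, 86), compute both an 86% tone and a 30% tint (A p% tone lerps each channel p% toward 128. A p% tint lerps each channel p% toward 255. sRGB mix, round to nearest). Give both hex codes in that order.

#79747a, #816b89

86% tone:
  R: 75 + 0.86×(128−75) = 75 + 45.58 = 120.58 → 121
  G: 43 + 73.1 = 116.1 → 116
  B: 86 + 0.86×(128−86) = 86 + 36.12 = 122.12 → 122
  → #79747a
30% tint:
  R: 75 + 0.3×(255−75) = 75 + 54 = 129 → 129
  G: 43 + 0.3×(255−43) = 43 + 63.6 = 106.6 → 107
  B: 86 + 50.7 = 136.7 → 137
  → #816b89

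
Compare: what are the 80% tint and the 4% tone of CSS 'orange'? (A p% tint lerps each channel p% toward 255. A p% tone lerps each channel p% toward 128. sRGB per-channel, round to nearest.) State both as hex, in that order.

CSS orange is rgb(255, 165, 0).
80% tint:
  R: 255 + 0.8×(255−255) = 255 + 0 = 255 → 255
  G: 165 + 0.8×(255−165) = 165 + 72 = 237 → 237
  B: 0 + 0.8×(255−0) = 0 + 204 = 204 → 204
  → #ffedcc
4% tone:
  R: 255 + 0.04×(128−255) = 255 − 5.08 = 249.92 → 250
  G: 165 + 0.04×(128−165) = 165 − 1.48 = 163.52 → 164
  B: 0 + 0.04×(128−0) = 0 + 5.12 = 5.12 → 5
  → #faa405

#ffedcc, #faa405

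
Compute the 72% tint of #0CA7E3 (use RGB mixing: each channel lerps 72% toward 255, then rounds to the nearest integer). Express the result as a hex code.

#0CA7E3 is rgb(12, 167, 227).
Per channel, c → c + 0.72(255 − c):
  R: 12 + 174.96 = 186.96 → 187
  G: 167 + 0.72×(255−167) = 167 + 63.36 = 230.36 → 230
  B: 227 + 20.16 = 247.16 → 247
rgb(187, 230, 247) = #BBE6F7.

#BBE6F7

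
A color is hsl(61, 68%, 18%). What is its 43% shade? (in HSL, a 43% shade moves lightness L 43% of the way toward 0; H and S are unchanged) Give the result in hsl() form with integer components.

hsl(61, 68%, 10%)

L moves 43% from 18 toward 0: 18 − 7.74 = 10.26 → 10.
H and S are unchanged.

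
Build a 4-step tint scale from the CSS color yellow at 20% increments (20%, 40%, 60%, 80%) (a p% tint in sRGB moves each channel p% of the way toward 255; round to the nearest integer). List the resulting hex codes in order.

#ffff33, #ffff66, #ffff99, #ffffcc

CSS yellow is rgb(255, 255, 0).
20%: (255→255, 255→255, 0 + 51 = 51→51) → #ffff33
40%: (255→255, 255→255, 0 + 102 = 102→102) → #ffff66
60%: (255→255, 255→255, 0 + 153 = 153→153) → #ffff99
80%: (255→255, 255→255, 0 + 204 = 204→204) → #ffffcc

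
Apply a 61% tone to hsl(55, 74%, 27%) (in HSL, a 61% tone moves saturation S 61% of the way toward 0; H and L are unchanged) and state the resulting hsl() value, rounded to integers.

S moves 61% from 74 toward 0: 74 − 45.14 = 28.86 → 29.
H and L are unchanged.

hsl(55, 29%, 27%)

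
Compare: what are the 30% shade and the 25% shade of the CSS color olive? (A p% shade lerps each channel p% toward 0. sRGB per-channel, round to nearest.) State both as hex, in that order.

CSS olive is rgb(128, 128, 0).
30% shade:
  R: 128 + 0.3×(0−128) = 128 − 38.4 = 89.6 → 90
  G: 128 + 0.3×(0−128) = 128 − 38.4 = 89.6 → 90
  B: 0 + 0.3×(0−0) = 0 + 0 = 0 → 0
  → #5A5A00
25% shade:
  R: 128 + 0.25×(0−128) = 128 − 32 = 96 → 96
  G: 128 + 0.25×(0−128) = 128 − 32 = 96 → 96
  B: 0 + 0.25×(0−0) = 0 + 0 = 0 → 0
  → #606000

#5A5A00, #606000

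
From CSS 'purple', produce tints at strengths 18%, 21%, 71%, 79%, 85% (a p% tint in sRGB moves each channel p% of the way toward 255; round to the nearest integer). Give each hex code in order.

CSS purple is rgb(128, 0, 128).
18%: (128 + 22.86 = 150.86→151, 0 + 45.9 = 45.9→46, 128 + 22.86 = 150.86→151) → #972E97
21%: (128 + 26.67 = 154.67→155, 0 + 53.55 = 53.55→54, 128 + 26.67 = 154.67→155) → #9B369B
71%: (128 + 90.17 = 218.17→218, 0 + 181.05 = 181.05→181, 128 + 90.17 = 218.17→218) → #DAB5DA
79%: (128 + 100.33 = 228.33→228, 0 + 201.45 = 201.45→201, 128 + 100.33 = 228.33→228) → #E4C9E4
85%: (128 + 107.95 = 235.95→236, 0 + 216.75 = 216.75→217, 128 + 107.95 = 235.95→236) → #ECD9EC

#972E97, #9B369B, #DAB5DA, #E4C9E4, #ECD9EC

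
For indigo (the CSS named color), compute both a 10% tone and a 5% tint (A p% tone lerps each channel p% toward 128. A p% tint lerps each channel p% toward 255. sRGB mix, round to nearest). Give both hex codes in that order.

CSS indigo is rgb(75, 0, 130).
10% tone:
  R: 75 + 5.3 = 80.3 → 80
  G: 0 + 0.1×(128−0) = 0 + 12.8 = 12.8 → 13
  B: 130 + 0.1×(128−130) = 130 − 0.2 = 129.8 → 130
  → #500D82
5% tint:
  R: 75 + 0.05×(255−75) = 75 + 9 = 84 → 84
  G: 0 + 0.05×(255−0) = 0 + 12.75 = 12.75 → 13
  B: 130 + 6.25 = 136.25 → 136
  → #540D88

#500D82, #540D88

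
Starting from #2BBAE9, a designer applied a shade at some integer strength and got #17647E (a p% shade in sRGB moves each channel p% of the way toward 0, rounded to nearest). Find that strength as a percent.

46%

#2BBAE9 is rgb(43, 186, 233); #17647E is rgb(23, 100, 126).
On the B channel (widest range): 126 ≈ 233 + (p/100)(0 − 233), so p ≈ 100×(126 − 233)/(0 − 233) = -10700/-233 = 45.92.
p = 46 reproduces all three channels after rounding.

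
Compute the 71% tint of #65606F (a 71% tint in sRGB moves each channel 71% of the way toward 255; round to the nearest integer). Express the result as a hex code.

#D2D1D5

#65606F is rgb(101, 96, 111).
A 71% tint moves each channel 71% toward 255:
  R: 101 + 0.71×(255−101) = 101 + 109.34 = 210.34 → 210
  G: 96 + 0.71×(255−96) = 96 + 112.89 = 208.89 → 209
  B: 111 + 0.71×(255−111) = 111 + 102.24 = 213.24 → 213
rgb(210, 209, 213) = #D2D1D5.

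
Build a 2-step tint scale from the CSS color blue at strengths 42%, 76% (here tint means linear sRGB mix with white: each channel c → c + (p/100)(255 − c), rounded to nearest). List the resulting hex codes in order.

CSS blue is rgb(0, 0, 255).
42%: (0 + 107.1 = 107.1→107, 0 + 107.1 = 107.1→107, 255→255) → #6B6BFF
76%: (0 + 193.8 = 193.8→194, 0 + 193.8 = 193.8→194, 255→255) → #C2C2FF

#6B6BFF, #C2C2FF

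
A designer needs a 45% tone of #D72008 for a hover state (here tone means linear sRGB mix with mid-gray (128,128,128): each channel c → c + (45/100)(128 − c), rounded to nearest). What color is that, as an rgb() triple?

#D72008 is rgb(215, 32, 8).
Per channel, c → c + 0.45(128 − c):
  R: 215 − 39.15 = 175.85 → 176
  G: 32 + 0.45×(128−32) = 32 + 43.2 = 75.2 → 75
  B: 8 + 54 = 62 → 62

rgb(176, 75, 62)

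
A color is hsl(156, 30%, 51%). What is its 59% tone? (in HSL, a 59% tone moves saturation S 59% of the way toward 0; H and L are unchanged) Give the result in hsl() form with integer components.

hsl(156, 12%, 51%)

S moves 59% from 30 toward 0: 30 − 17.7 = 12.3 → 12.
H and L are unchanged.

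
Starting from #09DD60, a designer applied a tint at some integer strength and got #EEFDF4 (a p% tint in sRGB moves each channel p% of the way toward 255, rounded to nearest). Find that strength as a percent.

93%

#09DD60 is rgb(9, 221, 96); #EEFDF4 is rgb(238, 253, 244).
On the R channel (widest range): 238 ≈ 9 + (p/100)(255 − 9), so p ≈ 100×(238 − 9)/(255 − 9) = 22900/246 = 93.09.
p = 93 reproduces all three channels after rounding.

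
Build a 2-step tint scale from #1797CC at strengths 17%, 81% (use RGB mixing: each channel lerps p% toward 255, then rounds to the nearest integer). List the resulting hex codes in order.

#3EA9D5, #D3EBF5

#1797CC is rgb(23, 151, 204).
17%: (23 + 39.44 = 62.44→62, 151 + 17.68 = 168.68→169, 204 + 8.67 = 212.67→213) → #3EA9D5
81%: (23 + 187.92 = 210.92→211, 151 + 84.24 = 235.24→235, 204 + 41.31 = 245.31→245) → #D3EBF5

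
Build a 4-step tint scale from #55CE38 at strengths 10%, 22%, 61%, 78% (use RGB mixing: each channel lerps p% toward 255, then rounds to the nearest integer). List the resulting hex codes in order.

#55CE38 is rgb(85, 206, 56).
10%: (85 + 17 = 102→102, 206 + 4.9 = 210.9→211, 56 + 19.9 = 75.9→76) → #66D34C
22%: (85 + 37.4 = 122.4→122, 206 + 10.78 = 216.78→217, 56 + 43.78 = 99.78→100) → #7AD964
61%: (85 + 103.7 = 188.7→189, 206 + 29.89 = 235.89→236, 56 + 121.39 = 177.39→177) → #BDECB1
78%: (85 + 132.6 = 217.6→218, 206 + 38.22 = 244.22→244, 56 + 155.22 = 211.22→211) → #DAF4D3

#66D34C, #7AD964, #BDECB1, #DAF4D3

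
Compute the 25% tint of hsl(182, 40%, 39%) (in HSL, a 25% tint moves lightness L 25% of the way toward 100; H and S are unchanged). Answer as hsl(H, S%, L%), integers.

hsl(182, 40%, 54%)

L moves 25% from 39 toward 100: 39 + 15.25 = 54.25 → 54.
H and S are unchanged.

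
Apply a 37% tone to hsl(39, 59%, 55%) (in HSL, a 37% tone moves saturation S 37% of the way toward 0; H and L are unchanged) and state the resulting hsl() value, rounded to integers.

hsl(39, 37%, 55%)

S moves 37% from 59 toward 0: 59 − 21.83 = 37.17 → 37.
H and L are unchanged.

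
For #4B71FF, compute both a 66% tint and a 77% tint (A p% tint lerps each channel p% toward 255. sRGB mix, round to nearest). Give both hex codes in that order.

#C2CFFF, #D6DEFF

#4B71FF is rgb(75, 113, 255).
66% tint:
  R: 75 + 0.66×(255−75) = 75 + 118.8 = 193.8 → 194
  G: 113 + 0.66×(255−113) = 113 + 93.72 = 206.72 → 207
  B: 255 + 0 = 255 → 255
  → #C2CFFF
77% tint:
  R: 75 + 138.6 = 213.6 → 214
  G: 113 + 0.77×(255−113) = 113 + 109.34 = 222.34 → 222
  B: 255 + 0 = 255 → 255
  → #D6DEFF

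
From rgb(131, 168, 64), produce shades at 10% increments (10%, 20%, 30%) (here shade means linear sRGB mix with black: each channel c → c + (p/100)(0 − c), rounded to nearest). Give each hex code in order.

#76973A, #698633, #5C762D

10%: (131 − 13.1 = 117.9→118, 168 − 16.8 = 151.2→151, 64 − 6.4 = 57.6→58) → #76973A
20%: (131 − 26.2 = 104.8→105, 168 − 33.6 = 134.4→134, 64 − 12.8 = 51.2→51) → #698633
30%: (131 − 39.3 = 91.7→92, 168 − 50.4 = 117.6→118, 64 − 19.2 = 44.8→45) → #5C762D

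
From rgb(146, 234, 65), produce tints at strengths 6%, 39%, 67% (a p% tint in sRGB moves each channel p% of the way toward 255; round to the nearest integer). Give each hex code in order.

6%: (146 + 6.54 = 152.54→153, 234 + 1.26 = 235.26→235, 65 + 11.4 = 76.4→76) → #99eb4c
39%: (146 + 42.51 = 188.51→189, 234 + 8.19 = 242.19→242, 65 + 74.1 = 139.1→139) → #bdf28b
67%: (146 + 73.03 = 219.03→219, 234 + 14.07 = 248.07→248, 65 + 127.3 = 192.3→192) → #dbf8c0

#99eb4c, #bdf28b, #dbf8c0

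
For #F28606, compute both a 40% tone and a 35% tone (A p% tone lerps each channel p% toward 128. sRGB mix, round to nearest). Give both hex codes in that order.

#C48437, #CA8431

#F28606 is rgb(242, 134, 6).
40% tone:
  R: 242 + 0.4×(128−242) = 242 − 45.6 = 196.4 → 196
  G: 134 − 2.4 = 131.6 → 132
  B: 6 + 0.4×(128−6) = 6 + 48.8 = 54.8 → 55
  → #C48437
35% tone:
  R: 242 + 0.35×(128−242) = 242 − 39.9 = 202.1 → 202
  G: 134 − 2.1 = 131.9 → 132
  B: 6 + 0.35×(128−6) = 6 + 42.7 = 48.7 → 49
  → #CA8431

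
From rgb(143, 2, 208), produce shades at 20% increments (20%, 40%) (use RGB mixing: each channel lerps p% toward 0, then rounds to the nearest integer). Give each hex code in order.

#7202A6, #56017D

20%: (143 − 28.6 = 114.4→114, 2→2, 208 − 41.6 = 166.4→166) → #7202A6
40%: (143 − 57.2 = 85.8→86, 2 − 0.8 = 1.2→1, 208 − 83.2 = 124.8→125) → #56017D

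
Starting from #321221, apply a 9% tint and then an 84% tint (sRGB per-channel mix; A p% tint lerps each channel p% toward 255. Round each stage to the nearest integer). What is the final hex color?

#321221 is rgb(50, 18, 33).
A 9% tint moves each channel 9% toward 255:
  R: 50 + 0.09×(255−50) = 50 + 18.45 = 68.45 → 68
  G: 18 + 0.09×(255−18) = 18 + 21.33 = 39.33 → 39
  B: 33 + 19.98 = 52.98 → 53
After the tint: rgb(68, 39, 53) = #442735.
Lerp each channel 84% toward 255:
  R: 68 + 157.08 = 225.08 → 225
  G: 39 + 181.44 = 220.44 → 220
  B: 53 + 169.68 = 222.68 → 223
rgb(225, 220, 223) = #e1dcdf.

#e1dcdf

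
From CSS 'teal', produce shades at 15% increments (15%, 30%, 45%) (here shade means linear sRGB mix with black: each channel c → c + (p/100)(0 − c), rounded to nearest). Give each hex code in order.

CSS teal is rgb(0, 128, 128).
15%: (0→0, 128 − 19.2 = 108.8→109, 128 − 19.2 = 108.8→109) → #006D6D
30%: (0→0, 128 − 38.4 = 89.6→90, 128 − 38.4 = 89.6→90) → #005A5A
45%: (0→0, 128 − 57.6 = 70.4→70, 128 − 57.6 = 70.4→70) → #004646

#006D6D, #005A5A, #004646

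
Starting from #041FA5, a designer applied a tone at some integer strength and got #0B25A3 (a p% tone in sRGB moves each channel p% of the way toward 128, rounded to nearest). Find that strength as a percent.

#041FA5 is rgb(4, 31, 165); #0B25A3 is rgb(11, 37, 163).
On the R channel (widest range): 11 ≈ 4 + (p/100)(128 − 4), so p ≈ 100×(11 − 4)/(128 − 4) = 700/124 = 5.65.
p = 6 reproduces all three channels after rounding.

6%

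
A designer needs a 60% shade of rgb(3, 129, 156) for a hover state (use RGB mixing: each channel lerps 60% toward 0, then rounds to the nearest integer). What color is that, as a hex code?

#01343E

Per channel, c → c + 0.6(0 − c):
  R: 3 + 0.6×(0−3) = 3 − 1.8 = 1.2 → 1
  G: 129 + 0.6×(0−129) = 129 − 77.4 = 51.6 → 52
  B: 156 − 93.6 = 62.4 → 62
rgb(1, 52, 62) = #01343E.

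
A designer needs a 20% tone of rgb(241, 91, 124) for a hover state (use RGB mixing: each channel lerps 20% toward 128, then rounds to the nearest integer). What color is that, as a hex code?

#DA627D

A 20% tone moves each channel 20% toward 128:
  R: 241 − 22.6 = 218.4 → 218
  G: 91 + 0.2×(128−91) = 91 + 7.4 = 98.4 → 98
  B: 124 + 0.2×(128−124) = 124 + 0.8 = 124.8 → 125
rgb(218, 98, 125) = #DA627D.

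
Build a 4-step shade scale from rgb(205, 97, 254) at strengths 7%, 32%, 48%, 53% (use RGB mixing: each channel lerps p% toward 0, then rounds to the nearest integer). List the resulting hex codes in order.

#bf5aec, #8b42ad, #6b3284, #602e77

7%: (205 − 14.35 = 190.65→191, 97 − 6.79 = 90.21→90, 254 − 17.78 = 236.22→236) → #bf5aec
32%: (205 − 65.6 = 139.4→139, 97 − 31.04 = 65.96→66, 254 − 81.28 = 172.72→173) → #8b42ad
48%: (205 − 98.4 = 106.6→107, 97 − 46.56 = 50.44→50, 254 − 121.92 = 132.08→132) → #6b3284
53%: (205 − 108.65 = 96.35→96, 97 − 51.41 = 45.59→46, 254 − 134.62 = 119.38→119) → #602e77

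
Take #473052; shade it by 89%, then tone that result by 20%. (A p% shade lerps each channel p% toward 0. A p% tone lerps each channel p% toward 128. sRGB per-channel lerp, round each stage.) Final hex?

#473052 is rgb(71, 48, 82).
Lerp each channel 89% toward 0:
  R: 71 − 63.19 = 7.81 → 8
  G: 48 − 42.72 = 5.28 → 5
  B: 82 − 72.98 = 9.02 → 9
After the shade: rgb(8, 5, 9) = #080509.
Lerp each channel 20% toward 128:
  R: 8 + 24 = 32 → 32
  G: 5 + 0.2×(128−5) = 5 + 24.6 = 29.6 → 30
  B: 9 + 0.2×(128−9) = 9 + 23.8 = 32.8 → 33
rgb(32, 30, 33) = #201e21.

#201e21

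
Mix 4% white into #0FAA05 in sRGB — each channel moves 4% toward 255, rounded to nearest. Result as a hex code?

#19AD0F

#0FAA05 is rgb(15, 170, 5).
Lerp each channel 4% toward 255:
  R: 15 + 0.04×(255−15) = 15 + 9.6 = 24.6 → 25
  G: 170 + 0.04×(255−170) = 170 + 3.4 = 173.4 → 173
  B: 5 + 0.04×(255−5) = 5 + 10 = 15 → 15
rgb(25, 173, 15) = #19AD0F.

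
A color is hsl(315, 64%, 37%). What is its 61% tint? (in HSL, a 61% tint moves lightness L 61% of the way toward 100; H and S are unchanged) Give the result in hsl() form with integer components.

L moves 61% from 37 toward 100: 37 + 38.43 = 75.43 → 75.
H and S are unchanged.

hsl(315, 64%, 75%)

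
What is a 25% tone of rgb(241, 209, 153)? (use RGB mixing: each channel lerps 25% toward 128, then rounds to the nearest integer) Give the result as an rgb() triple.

A 25% tone moves each channel 25% toward 128:
  R: 241 + 0.25×(128−241) = 241 − 28.25 = 212.75 → 213
  G: 209 + 0.25×(128−209) = 209 − 20.25 = 188.75 → 189
  B: 153 − 6.25 = 146.75 → 147

rgb(213, 189, 147)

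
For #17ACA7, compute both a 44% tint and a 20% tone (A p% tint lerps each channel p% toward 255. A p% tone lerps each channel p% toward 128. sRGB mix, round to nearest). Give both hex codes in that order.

#7DD1CE, #2CA39F

#17ACA7 is rgb(23, 172, 167).
44% tint:
  R: 23 + 102.08 = 125.08 → 125
  G: 172 + 0.44×(255−172) = 172 + 36.52 = 208.52 → 209
  B: 167 + 0.44×(255−167) = 167 + 38.72 = 205.72 → 206
  → #7DD1CE
20% tone:
  R: 23 + 0.2×(128−23) = 23 + 21 = 44 → 44
  G: 172 − 8.8 = 163.2 → 163
  B: 167 − 7.8 = 159.2 → 159
  → #2CA39F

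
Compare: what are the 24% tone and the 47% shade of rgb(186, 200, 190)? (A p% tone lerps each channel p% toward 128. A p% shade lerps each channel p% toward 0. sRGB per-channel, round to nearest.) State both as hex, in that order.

24% tone:
  R: 186 + 0.24×(128−186) = 186 − 13.92 = 172.08 → 172
  G: 200 + 0.24×(128−200) = 200 − 17.28 = 182.72 → 183
  B: 190 + 0.24×(128−190) = 190 − 14.88 = 175.12 → 175
  → #acb7af
47% shade:
  R: 186 − 87.42 = 98.58 → 99
  G: 200 + 0.47×(0−200) = 200 − 94 = 106 → 106
  B: 190 + 0.47×(0−190) = 190 − 89.3 = 100.7 → 101
  → #636a65

#acb7af, #636a65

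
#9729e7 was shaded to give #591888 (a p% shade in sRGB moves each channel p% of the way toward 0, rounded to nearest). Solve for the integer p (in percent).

#9729e7 is rgb(151, 41, 231); #591888 is rgb(89, 24, 136).
On the B channel (widest range): 136 ≈ 231 + (p/100)(0 − 231), so p ≈ 100×(136 − 231)/(0 − 231) = -9500/-231 = 41.13.
p = 41 reproduces all three channels after rounding.

41%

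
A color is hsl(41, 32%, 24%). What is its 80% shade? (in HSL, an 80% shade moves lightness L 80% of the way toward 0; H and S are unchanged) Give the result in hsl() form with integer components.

L moves 80% from 24 toward 0: 24 − 19.2 = 4.8 → 5.
H and S are unchanged.

hsl(41, 32%, 5%)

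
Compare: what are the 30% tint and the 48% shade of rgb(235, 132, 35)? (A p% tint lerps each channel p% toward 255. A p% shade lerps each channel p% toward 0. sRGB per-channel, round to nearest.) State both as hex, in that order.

#f1a965, #7a4512

30% tint:
  R: 235 + 0.3×(255−235) = 235 + 6 = 241 → 241
  G: 132 + 0.3×(255−132) = 132 + 36.9 = 168.9 → 169
  B: 35 + 0.3×(255−35) = 35 + 66 = 101 → 101
  → #f1a965
48% shade:
  R: 235 − 112.8 = 122.2 → 122
  G: 132 + 0.48×(0−132) = 132 − 63.36 = 68.64 → 69
  B: 35 − 16.8 = 18.2 → 18
  → #7a4512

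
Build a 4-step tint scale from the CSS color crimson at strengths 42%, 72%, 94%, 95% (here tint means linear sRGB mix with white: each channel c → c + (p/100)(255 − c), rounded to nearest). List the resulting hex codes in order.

CSS crimson is rgb(220, 20, 60).
42%: (220 + 14.7 = 234.7→235, 20 + 98.7 = 118.7→119, 60 + 81.9 = 141.9→142) → #EB778E
72%: (220 + 25.2 = 245.2→245, 20 + 169.2 = 189.2→189, 60 + 140.4 = 200.4→200) → #F5BDC8
94%: (220 + 32.9 = 252.9→253, 20 + 220.9 = 240.9→241, 60 + 183.3 = 243.3→243) → #FDF1F3
95%: (220 + 33.25 = 253.25→253, 20 + 223.25 = 243.25→243, 60 + 185.25 = 245.25→245) → #FDF3F5

#EB778E, #F5BDC8, #FDF1F3, #FDF3F5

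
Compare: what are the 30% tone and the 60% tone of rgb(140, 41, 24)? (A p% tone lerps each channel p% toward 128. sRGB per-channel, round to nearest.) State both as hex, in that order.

30% tone:
  R: 140 + 0.3×(128−140) = 140 − 3.6 = 136.4 → 136
  G: 41 + 0.3×(128−41) = 41 + 26.1 = 67.1 → 67
  B: 24 + 31.2 = 55.2 → 55
  → #884337
60% tone:
  R: 140 + 0.6×(128−140) = 140 − 7.2 = 132.8 → 133
  G: 41 + 0.6×(128−41) = 41 + 52.2 = 93.2 → 93
  B: 24 + 0.6×(128−24) = 24 + 62.4 = 86.4 → 86
  → #855d56

#884337, #855d56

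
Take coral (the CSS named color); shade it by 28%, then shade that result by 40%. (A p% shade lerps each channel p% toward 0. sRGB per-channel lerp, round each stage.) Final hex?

#6E3723

CSS coral is rgb(255, 127, 80).
Lerp each channel 28% toward 0:
  R: 255 + 0.28×(0−255) = 255 − 71.4 = 183.6 → 184
  G: 127 + 0.28×(0−127) = 127 − 35.56 = 91.44 → 91
  B: 80 + 0.28×(0−80) = 80 − 22.4 = 57.6 → 58
After the shade: rgb(184, 91, 58) = #B85B3A.
Lerp each channel 40% toward 0:
  R: 184 − 73.6 = 110.4 → 110
  G: 91 − 36.4 = 54.6 → 55
  B: 58 + 0.4×(0−58) = 58 − 23.2 = 34.8 → 35
rgb(110, 55, 35) = #6E3723.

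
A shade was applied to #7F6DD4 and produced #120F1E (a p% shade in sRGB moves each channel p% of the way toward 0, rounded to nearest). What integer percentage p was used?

86%

#7F6DD4 is rgb(127, 109, 212); #120F1E is rgb(18, 15, 30).
On the B channel (widest range): 30 ≈ 212 + (p/100)(0 − 212), so p ≈ 100×(30 − 212)/(0 − 212) = -18200/-212 = 85.85.
p = 86 reproduces all three channels after rounding.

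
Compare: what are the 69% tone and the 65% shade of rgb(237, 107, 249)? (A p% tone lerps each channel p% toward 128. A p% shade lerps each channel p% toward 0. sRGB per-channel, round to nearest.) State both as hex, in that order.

69% tone:
  R: 237 − 75.21 = 161.79 → 162
  G: 107 + 0.69×(128−107) = 107 + 14.49 = 121.49 → 121
  B: 249 + 0.69×(128−249) = 249 − 83.49 = 165.51 → 166
  → #a279a6
65% shade:
  R: 237 + 0.65×(0−237) = 237 − 154.05 = 82.95 → 83
  G: 107 + 0.65×(0−107) = 107 − 69.55 = 37.45 → 37
  B: 249 + 0.65×(0−249) = 249 − 161.85 = 87.15 → 87
  → #532557

#a279a6, #532557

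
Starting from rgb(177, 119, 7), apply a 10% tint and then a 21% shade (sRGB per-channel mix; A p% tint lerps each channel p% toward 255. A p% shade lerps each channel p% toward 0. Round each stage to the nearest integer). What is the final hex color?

#926919

A 10% tint moves each channel 10% toward 255:
  R: 177 + 0.1×(255−177) = 177 + 7.8 = 184.8 → 185
  G: 119 + 0.1×(255−119) = 119 + 13.6 = 132.6 → 133
  B: 7 + 24.8 = 31.8 → 32
After the tint: rgb(185, 133, 32) = #b98520.
A 21% shade moves each channel 21% toward 0:
  R: 185 + 0.21×(0−185) = 185 − 38.85 = 146.15 → 146
  G: 133 − 27.93 = 105.07 → 105
  B: 32 + 0.21×(0−32) = 32 − 6.72 = 25.28 → 25
rgb(146, 105, 25) = #926919.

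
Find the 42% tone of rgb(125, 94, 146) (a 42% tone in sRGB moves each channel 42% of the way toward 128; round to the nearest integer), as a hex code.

#7E6C8A

A 42% tone moves each channel 42% toward 128:
  R: 125 + 1.26 = 126.26 → 126
  G: 94 + 14.28 = 108.28 → 108
  B: 146 + 0.42×(128−146) = 146 − 7.56 = 138.44 → 138
rgb(126, 108, 138) = #7E6C8A.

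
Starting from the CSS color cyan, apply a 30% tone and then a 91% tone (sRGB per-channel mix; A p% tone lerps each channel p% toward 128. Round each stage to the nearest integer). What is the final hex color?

#788888

CSS cyan is rgb(0, 255, 255).
Per channel, c → c + 0.3(128 − c):
  R: 0 + 0.3×(128−0) = 0 + 38.4 = 38.4 → 38
  G: 255 − 38.1 = 216.9 → 217
  B: 255 − 38.1 = 216.9 → 217
After the tone: rgb(38, 217, 217) = #26D9D9.
Lerp each channel 91% toward 128:
  R: 38 + 0.91×(128−38) = 38 + 81.9 = 119.9 → 120
  G: 217 − 80.99 = 136.01 → 136
  B: 217 + 0.91×(128−217) = 217 − 80.99 = 136.01 → 136
rgb(120, 136, 136) = #788888.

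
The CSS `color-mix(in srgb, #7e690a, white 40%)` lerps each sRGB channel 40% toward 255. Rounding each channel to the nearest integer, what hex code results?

#b2a56c

#7e690a is rgb(126, 105, 10).
Lerp each channel 40% toward 255:
  R: 126 + 0.4×(255−126) = 126 + 51.6 = 177.6 → 178
  G: 105 + 0.4×(255−105) = 105 + 60 = 165 → 165
  B: 10 + 98 = 108 → 108
rgb(178, 165, 108) = #b2a56c.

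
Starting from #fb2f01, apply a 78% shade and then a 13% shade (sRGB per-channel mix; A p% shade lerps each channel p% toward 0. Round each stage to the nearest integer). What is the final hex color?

#300900

#fb2f01 is rgb(251, 47, 1).
A 78% shade moves each channel 78% toward 0:
  R: 251 − 195.78 = 55.22 → 55
  G: 47 − 36.66 = 10.34 → 10
  B: 1 + 0.78×(0−1) = 1 − 0.78 = 0.22 → 0
After the shade: rgb(55, 10, 0) = #370a00.
A 13% shade moves each channel 13% toward 0:
  R: 55 + 0.13×(0−55) = 55 − 7.15 = 47.85 → 48
  G: 10 + 0.13×(0−10) = 10 − 1.3 = 8.7 → 9
  B: 0 + 0 = 0 → 0
rgb(48, 9, 0) = #300900.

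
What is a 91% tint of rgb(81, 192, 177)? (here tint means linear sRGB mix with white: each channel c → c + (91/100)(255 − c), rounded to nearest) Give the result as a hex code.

#eff9f8

Lerp each channel 91% toward 255:
  R: 81 + 0.91×(255−81) = 81 + 158.34 = 239.34 → 239
  G: 192 + 57.33 = 249.33 → 249
  B: 177 + 70.98 = 247.98 → 248
rgb(239, 249, 248) = #eff9f8.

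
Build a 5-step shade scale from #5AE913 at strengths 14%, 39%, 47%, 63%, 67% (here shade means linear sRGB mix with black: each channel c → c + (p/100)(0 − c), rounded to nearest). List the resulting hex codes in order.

#4DC810, #378E0C, #307B0A, #215607, #1E4D06

#5AE913 is rgb(90, 233, 19).
14%: (90 − 12.6 = 77.4→77, 233 − 32.62 = 200.38→200, 19 − 2.66 = 16.34→16) → #4DC810
39%: (90 − 35.1 = 54.9→55, 233 − 90.87 = 142.13→142, 19 − 7.41 = 11.59→12) → #378E0C
47%: (90 − 42.3 = 47.7→48, 233 − 109.51 = 123.49→123, 19 − 8.93 = 10.07→10) → #307B0A
63%: (90 − 56.7 = 33.3→33, 233 − 146.79 = 86.21→86, 19 − 11.97 = 7.03→7) → #215607
67%: (90 − 60.3 = 29.7→30, 233 − 156.11 = 76.89→77, 19 − 12.73 = 6.27→6) → #1E4D06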